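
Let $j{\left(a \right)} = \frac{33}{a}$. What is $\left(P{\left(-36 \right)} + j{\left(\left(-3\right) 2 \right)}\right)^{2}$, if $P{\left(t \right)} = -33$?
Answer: $\frac{5929}{4} \approx 1482.3$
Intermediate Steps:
$\left(P{\left(-36 \right)} + j{\left(\left(-3\right) 2 \right)}\right)^{2} = \left(-33 + \frac{33}{\left(-3\right) 2}\right)^{2} = \left(-33 + \frac{33}{-6}\right)^{2} = \left(-33 + 33 \left(- \frac{1}{6}\right)\right)^{2} = \left(-33 - \frac{11}{2}\right)^{2} = \left(- \frac{77}{2}\right)^{2} = \frac{5929}{4}$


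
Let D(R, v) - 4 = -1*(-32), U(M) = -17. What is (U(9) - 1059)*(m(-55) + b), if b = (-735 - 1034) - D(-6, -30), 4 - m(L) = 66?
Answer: 2008892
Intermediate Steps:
D(R, v) = 36 (D(R, v) = 4 - 1*(-32) = 4 + 32 = 36)
m(L) = -62 (m(L) = 4 - 1*66 = 4 - 66 = -62)
b = -1805 (b = (-735 - 1034) - 1*36 = -1769 - 36 = -1805)
(U(9) - 1059)*(m(-55) + b) = (-17 - 1059)*(-62 - 1805) = -1076*(-1867) = 2008892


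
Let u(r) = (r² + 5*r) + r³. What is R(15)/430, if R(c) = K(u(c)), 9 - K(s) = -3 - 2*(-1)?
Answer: 1/43 ≈ 0.023256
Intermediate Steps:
u(r) = r² + r³ + 5*r
K(s) = 10 (K(s) = 9 - (-3 - 2*(-1)) = 9 - (-3 + 2) = 9 - 1*(-1) = 9 + 1 = 10)
R(c) = 10
R(15)/430 = 10/430 = 10*(1/430) = 1/43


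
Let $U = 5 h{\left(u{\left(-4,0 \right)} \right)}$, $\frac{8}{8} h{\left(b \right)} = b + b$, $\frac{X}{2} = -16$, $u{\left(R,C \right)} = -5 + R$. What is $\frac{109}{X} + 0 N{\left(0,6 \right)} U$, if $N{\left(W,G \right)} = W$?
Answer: $- \frac{109}{32} \approx -3.4063$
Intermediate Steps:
$X = -32$ ($X = 2 \left(-16\right) = -32$)
$h{\left(b \right)} = 2 b$ ($h{\left(b \right)} = b + b = 2 b$)
$U = -90$ ($U = 5 \cdot 2 \left(-5 - 4\right) = 5 \cdot 2 \left(-9\right) = 5 \left(-18\right) = -90$)
$\frac{109}{X} + 0 N{\left(0,6 \right)} U = \frac{109}{-32} + 0 \cdot 0 \left(-90\right) = 109 \left(- \frac{1}{32}\right) + 0 \left(-90\right) = - \frac{109}{32} + 0 = - \frac{109}{32}$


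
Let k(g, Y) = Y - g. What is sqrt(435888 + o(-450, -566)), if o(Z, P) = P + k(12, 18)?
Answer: 8*sqrt(6802) ≈ 659.79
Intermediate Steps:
o(Z, P) = 6 + P (o(Z, P) = P + (18 - 1*12) = P + (18 - 12) = P + 6 = 6 + P)
sqrt(435888 + o(-450, -566)) = sqrt(435888 + (6 - 566)) = sqrt(435888 - 560) = sqrt(435328) = 8*sqrt(6802)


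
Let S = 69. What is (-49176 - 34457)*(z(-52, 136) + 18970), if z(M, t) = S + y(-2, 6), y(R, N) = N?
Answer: -1592790485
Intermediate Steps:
z(M, t) = 75 (z(M, t) = 69 + 6 = 75)
(-49176 - 34457)*(z(-52, 136) + 18970) = (-49176 - 34457)*(75 + 18970) = -83633*19045 = -1592790485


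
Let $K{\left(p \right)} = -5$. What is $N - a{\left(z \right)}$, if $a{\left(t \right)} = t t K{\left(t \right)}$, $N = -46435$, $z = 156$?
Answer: $75245$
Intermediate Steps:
$a{\left(t \right)} = - 5 t^{2}$ ($a{\left(t \right)} = t t \left(-5\right) = t^{2} \left(-5\right) = - 5 t^{2}$)
$N - a{\left(z \right)} = -46435 - - 5 \cdot 156^{2} = -46435 - \left(-5\right) 24336 = -46435 - -121680 = -46435 + 121680 = 75245$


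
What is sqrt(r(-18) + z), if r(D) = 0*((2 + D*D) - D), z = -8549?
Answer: I*sqrt(8549) ≈ 92.461*I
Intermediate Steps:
r(D) = 0 (r(D) = 0*((2 + D**2) - D) = 0*(2 + D**2 - D) = 0)
sqrt(r(-18) + z) = sqrt(0 - 8549) = sqrt(-8549) = I*sqrt(8549)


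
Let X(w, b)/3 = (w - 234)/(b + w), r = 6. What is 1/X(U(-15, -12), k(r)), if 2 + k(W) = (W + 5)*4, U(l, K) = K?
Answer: -5/123 ≈ -0.040650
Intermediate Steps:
k(W) = 18 + 4*W (k(W) = -2 + (W + 5)*4 = -2 + (5 + W)*4 = -2 + (20 + 4*W) = 18 + 4*W)
X(w, b) = 3*(-234 + w)/(b + w) (X(w, b) = 3*((w - 234)/(b + w)) = 3*((-234 + w)/(b + w)) = 3*(-234 + w)/(b + w))
1/X(U(-15, -12), k(r)) = 1/(3*(-234 - 12)/((18 + 4*6) - 12)) = 1/(3*(-246)/((18 + 24) - 12)) = 1/(3*(-246)/(42 - 12)) = 1/(3*(-246)/30) = 1/(3*(1/30)*(-246)) = 1/(-123/5) = -5/123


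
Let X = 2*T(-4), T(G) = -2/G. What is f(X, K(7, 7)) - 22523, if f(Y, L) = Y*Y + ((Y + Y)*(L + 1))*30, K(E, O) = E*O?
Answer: -19522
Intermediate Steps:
X = 1 (X = 2*(-2/(-4)) = 2*(-2*(-1/4)) = 2*(1/2) = 1)
f(Y, L) = Y**2 + 60*Y*(1 + L) (f(Y, L) = Y**2 + ((2*Y)*(1 + L))*30 = Y**2 + (2*Y*(1 + L))*30 = Y**2 + 60*Y*(1 + L))
f(X, K(7, 7)) - 22523 = 1*(60 + 1 + 60*(7*7)) - 22523 = 1*(60 + 1 + 60*49) - 22523 = 1*(60 + 1 + 2940) - 22523 = 1*3001 - 22523 = 3001 - 22523 = -19522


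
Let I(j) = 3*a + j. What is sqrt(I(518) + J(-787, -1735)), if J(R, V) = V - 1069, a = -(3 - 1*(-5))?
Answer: I*sqrt(2310) ≈ 48.062*I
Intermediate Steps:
a = -8 (a = -(3 + 5) = -1*8 = -8)
I(j) = -24 + j (I(j) = 3*(-8) + j = -24 + j)
J(R, V) = -1069 + V
sqrt(I(518) + J(-787, -1735)) = sqrt((-24 + 518) + (-1069 - 1735)) = sqrt(494 - 2804) = sqrt(-2310) = I*sqrt(2310)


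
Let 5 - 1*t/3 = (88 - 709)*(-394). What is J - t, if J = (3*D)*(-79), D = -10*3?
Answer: 741117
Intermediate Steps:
D = -30
t = -734007 (t = 15 - 3*(88 - 709)*(-394) = 15 - (-1863)*(-394) = 15 - 3*244674 = 15 - 734022 = -734007)
J = 7110 (J = (3*(-30))*(-79) = -90*(-79) = 7110)
J - t = 7110 - 1*(-734007) = 7110 + 734007 = 741117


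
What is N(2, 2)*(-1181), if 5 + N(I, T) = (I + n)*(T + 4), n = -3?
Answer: 12991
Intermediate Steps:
N(I, T) = -5 + (-3 + I)*(4 + T) (N(I, T) = -5 + (I - 3)*(T + 4) = -5 + (-3 + I)*(4 + T))
N(2, 2)*(-1181) = (-17 - 3*2 + 4*2 + 2*2)*(-1181) = (-17 - 6 + 8 + 4)*(-1181) = -11*(-1181) = 12991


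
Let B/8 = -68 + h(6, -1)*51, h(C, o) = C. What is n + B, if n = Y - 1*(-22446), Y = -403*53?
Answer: 2991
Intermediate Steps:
Y = -21359
n = 1087 (n = -21359 - 1*(-22446) = -21359 + 22446 = 1087)
B = 1904 (B = 8*(-68 + 6*51) = 8*(-68 + 306) = 8*238 = 1904)
n + B = 1087 + 1904 = 2991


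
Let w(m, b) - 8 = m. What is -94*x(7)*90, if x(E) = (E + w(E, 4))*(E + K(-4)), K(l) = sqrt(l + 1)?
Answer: -1302840 - 186120*I*sqrt(3) ≈ -1.3028e+6 - 3.2237e+5*I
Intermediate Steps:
K(l) = sqrt(1 + l)
w(m, b) = 8 + m
x(E) = (8 + 2*E)*(E + I*sqrt(3)) (x(E) = (E + (8 + E))*(E + sqrt(1 - 4)) = (8 + 2*E)*(E + sqrt(-3)) = (8 + 2*E)*(E + I*sqrt(3)))
-94*x(7)*90 = -94*(2*7**2 + 8*7 + 8*I*sqrt(3) + 2*I*7*sqrt(3))*90 = -94*(2*49 + 56 + 8*I*sqrt(3) + 14*I*sqrt(3))*90 = -94*(98 + 56 + 8*I*sqrt(3) + 14*I*sqrt(3))*90 = -94*(154 + 22*I*sqrt(3))*90 = (-14476 - 2068*I*sqrt(3))*90 = -1302840 - 186120*I*sqrt(3)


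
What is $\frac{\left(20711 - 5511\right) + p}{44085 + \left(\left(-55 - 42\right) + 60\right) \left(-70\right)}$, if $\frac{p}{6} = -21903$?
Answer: $- \frac{116218}{46675} \approx -2.4899$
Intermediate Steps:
$p = -131418$ ($p = 6 \left(-21903\right) = -131418$)
$\frac{\left(20711 - 5511\right) + p}{44085 + \left(\left(-55 - 42\right) + 60\right) \left(-70\right)} = \frac{\left(20711 - 5511\right) - 131418}{44085 + \left(\left(-55 - 42\right) + 60\right) \left(-70\right)} = \frac{15200 - 131418}{44085 + \left(-97 + 60\right) \left(-70\right)} = - \frac{116218}{44085 - -2590} = - \frac{116218}{44085 + 2590} = - \frac{116218}{46675}$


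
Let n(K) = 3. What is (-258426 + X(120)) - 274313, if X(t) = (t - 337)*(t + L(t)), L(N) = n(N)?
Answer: -559430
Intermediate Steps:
L(N) = 3
X(t) = (-337 + t)*(3 + t) (X(t) = (t - 337)*(t + 3) = (-337 + t)*(3 + t))
(-258426 + X(120)) - 274313 = (-258426 + (-1011 + 120² - 334*120)) - 274313 = (-258426 + (-1011 + 14400 - 40080)) - 274313 = (-258426 - 26691) - 274313 = -285117 - 274313 = -559430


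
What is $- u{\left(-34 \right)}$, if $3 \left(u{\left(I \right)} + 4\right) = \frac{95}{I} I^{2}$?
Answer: $\frac{3242}{3} \approx 1080.7$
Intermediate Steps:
$u{\left(I \right)} = -4 + \frac{95 I}{3}$ ($u{\left(I \right)} = -4 + \frac{\frac{95}{I} I^{2}}{3} = -4 + \frac{95 I}{3}$)
$- u{\left(-34 \right)} = - (-4 + \frac{95}{3} \left(-34\right)) = - (-4 - \frac{3230}{3}) = \left(-1\right) \left(- \frac{3242}{3}\right) = \frac{3242}{3}$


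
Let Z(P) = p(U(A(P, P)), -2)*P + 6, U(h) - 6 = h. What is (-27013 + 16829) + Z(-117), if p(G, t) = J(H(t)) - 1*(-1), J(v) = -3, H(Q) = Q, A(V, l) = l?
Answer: -9944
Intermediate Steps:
U(h) = 6 + h
p(G, t) = -2 (p(G, t) = -3 - 1*(-1) = -3 + 1 = -2)
Z(P) = 6 - 2*P (Z(P) = -2*P + 6 = 6 - 2*P)
(-27013 + 16829) + Z(-117) = (-27013 + 16829) + (6 - 2*(-117)) = -10184 + (6 + 234) = -10184 + 240 = -9944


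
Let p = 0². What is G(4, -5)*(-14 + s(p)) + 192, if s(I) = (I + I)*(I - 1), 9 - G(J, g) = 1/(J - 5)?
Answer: 52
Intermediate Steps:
p = 0
G(J, g) = 9 - 1/(-5 + J) (G(J, g) = 9 - 1/(J - 5) = 9 - 1/(-5 + J))
s(I) = 2*I*(-1 + I) (s(I) = (2*I)*(-1 + I) = 2*I*(-1 + I))
G(4, -5)*(-14 + s(p)) + 192 = ((-46 + 9*4)/(-5 + 4))*(-14 + 2*0*(-1 + 0)) + 192 = ((-46 + 36)/(-1))*(-14 + 2*0*(-1)) + 192 = (-1*(-10))*(-14 + 0) + 192 = 10*(-14) + 192 = -140 + 192 = 52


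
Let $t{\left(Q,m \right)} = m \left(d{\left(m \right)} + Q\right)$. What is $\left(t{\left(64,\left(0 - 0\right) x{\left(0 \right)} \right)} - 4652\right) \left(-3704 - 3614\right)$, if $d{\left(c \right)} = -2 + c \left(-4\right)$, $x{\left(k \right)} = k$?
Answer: $34043336$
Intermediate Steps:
$d{\left(c \right)} = -2 - 4 c$
$t{\left(Q,m \right)} = m \left(-2 + Q - 4 m\right)$ ($t{\left(Q,m \right)} = m \left(\left(-2 - 4 m\right) + Q\right) = m \left(-2 + Q - 4 m\right)$)
$\left(t{\left(64,\left(0 - 0\right) x{\left(0 \right)} \right)} - 4652\right) \left(-3704 - 3614\right) = \left(\left(0 - 0\right) 0 \left(-2 + 64 - 4 \left(0 - 0\right) 0\right) - 4652\right) \left(-3704 - 3614\right) = \left(\left(0 + 0\right) 0 \left(-2 + 64 - 4 \left(0 + 0\right) 0\right) - 4652\right) \left(-7318\right) = \left(0 \cdot 0 \left(-2 + 64 - 4 \cdot 0 \cdot 0\right) - 4652\right) \left(-7318\right) = \left(0 \left(-2 + 64 - 0\right) - 4652\right) \left(-7318\right) = \left(0 \left(-2 + 64 + 0\right) - 4652\right) \left(-7318\right) = \left(0 \cdot 62 - 4652\right) \left(-7318\right) = \left(0 - 4652\right) \left(-7318\right) = \left(-4652\right) \left(-7318\right) = 34043336$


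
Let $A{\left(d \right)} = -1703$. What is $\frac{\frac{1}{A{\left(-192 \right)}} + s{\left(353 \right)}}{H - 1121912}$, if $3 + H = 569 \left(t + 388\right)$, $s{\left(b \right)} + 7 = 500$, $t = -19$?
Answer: $- \frac{419789}{776528831} \approx -0.0005406$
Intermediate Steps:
$s{\left(b \right)} = 493$ ($s{\left(b \right)} = -7 + 500 = 493$)
$H = 209958$ ($H = -3 + 569 \left(-19 + 388\right) = -3 + 569 \cdot 369 = -3 + 209961 = 209958$)
$\frac{\frac{1}{A{\left(-192 \right)}} + s{\left(353 \right)}}{H - 1121912} = \frac{\frac{1}{-1703} + 493}{209958 - 1121912} = \frac{- \frac{1}{1703} + 493}{-911954} = \frac{839578}{1703} \left(- \frac{1}{911954}\right) = - \frac{419789}{776528831}$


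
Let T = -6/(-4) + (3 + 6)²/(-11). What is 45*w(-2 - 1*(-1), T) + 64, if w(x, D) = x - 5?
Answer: -206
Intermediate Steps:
T = -129/22 (T = -6*(-¼) + 9²*(-1/11) = 3/2 + 81*(-1/11) = 3/2 - 81/11 = -129/22 ≈ -5.8636)
w(x, D) = -5 + x
45*w(-2 - 1*(-1), T) + 64 = 45*(-5 + (-2 - 1*(-1))) + 64 = 45*(-5 + (-2 + 1)) + 64 = 45*(-5 - 1) + 64 = 45*(-6) + 64 = -270 + 64 = -206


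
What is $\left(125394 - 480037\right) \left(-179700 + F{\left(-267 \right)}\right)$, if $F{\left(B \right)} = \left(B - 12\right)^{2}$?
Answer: $36123581337$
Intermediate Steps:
$F{\left(B \right)} = \left(-12 + B\right)^{2}$
$\left(125394 - 480037\right) \left(-179700 + F{\left(-267 \right)}\right) = \left(125394 - 480037\right) \left(-179700 + \left(-12 - 267\right)^{2}\right) = - 354643 \left(-179700 + \left(-279\right)^{2}\right) = - 354643 \left(-179700 + 77841\right) = \left(-354643\right) \left(-101859\right) = 36123581337$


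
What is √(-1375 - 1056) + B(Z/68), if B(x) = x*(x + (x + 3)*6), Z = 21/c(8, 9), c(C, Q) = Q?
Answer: 26047/41616 + I*√2431 ≈ 0.62589 + 49.305*I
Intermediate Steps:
Z = 7/3 (Z = 21/9 = 21*(⅑) = 7/3 ≈ 2.3333)
B(x) = x*(18 + 7*x) (B(x) = x*(x + (3 + x)*6) = x*(x + (18 + 6*x)) = x*(18 + 7*x))
√(-1375 - 1056) + B(Z/68) = √(-1375 - 1056) + ((7/3)/68)*(18 + 7*((7/3)/68)) = √(-2431) + ((7/3)*(1/68))*(18 + 7*((7/3)*(1/68))) = I*√2431 + 7*(18 + 7*(7/204))/204 = I*√2431 + 7*(18 + 49/204)/204 = I*√2431 + (7/204)*(3721/204) = I*√2431 + 26047/41616 = 26047/41616 + I*√2431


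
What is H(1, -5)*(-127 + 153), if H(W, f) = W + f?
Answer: -104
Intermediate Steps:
H(1, -5)*(-127 + 153) = (1 - 5)*(-127 + 153) = -4*26 = -104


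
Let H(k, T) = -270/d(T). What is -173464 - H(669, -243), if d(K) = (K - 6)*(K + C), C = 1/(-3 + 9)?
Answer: -20977174444/120931 ≈ -1.7346e+5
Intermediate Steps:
C = ⅙ (C = 1/6 = ⅙ ≈ 0.16667)
d(K) = (-6 + K)*(⅙ + K) (d(K) = (K - 6)*(K + ⅙) = (-6 + K)*(⅙ + K))
H(k, T) = -270/(-1 + T² - 35*T/6)
-173464 - H(669, -243) = -173464 - 1620/(6 - 6*(-243)² + 35*(-243)) = -173464 - 1620/(6 - 6*59049 - 8505) = -173464 - 1620/(6 - 354294 - 8505) = -173464 - 1620/(-362793) = -173464 - 1620*(-1)/362793 = -173464 - 1*(-540/120931) = -173464 + 540/120931 = -20977174444/120931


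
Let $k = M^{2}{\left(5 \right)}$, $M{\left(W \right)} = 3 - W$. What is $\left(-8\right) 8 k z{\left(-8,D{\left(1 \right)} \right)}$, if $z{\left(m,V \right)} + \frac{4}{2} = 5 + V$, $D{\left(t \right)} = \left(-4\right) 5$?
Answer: $4352$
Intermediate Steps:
$D{\left(t \right)} = -20$
$k = 4$ ($k = \left(3 - 5\right)^{2} = \left(-2\right)^{2} = 4$)
$z{\left(m,V \right)} = 3 + V$ ($z{\left(m,V \right)} = -2 + \left(5 + V\right) = 3 + V$)
$\left(-8\right) 8 k z{\left(-8,D{\left(1 \right)} \right)} = \left(-8\right) 8 \cdot 4 \left(3 - 20\right) = \left(-64\right) 4 \left(-17\right) = \left(-256\right) \left(-17\right) = 4352$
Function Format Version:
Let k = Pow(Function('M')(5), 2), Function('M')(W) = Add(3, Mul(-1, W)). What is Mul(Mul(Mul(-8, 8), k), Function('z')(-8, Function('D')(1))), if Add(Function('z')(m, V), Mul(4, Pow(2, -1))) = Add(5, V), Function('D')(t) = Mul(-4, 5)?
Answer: 4352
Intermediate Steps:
Function('D')(t) = -20
k = 4 (k = Pow(Add(3, Mul(-1, 5)), 2) = Pow(Add(3, -5), 2) = Pow(-2, 2) = 4)
Function('z')(m, V) = Add(3, V) (Function('z')(m, V) = Add(-2, Add(5, V)) = Add(3, V))
Mul(Mul(Mul(-8, 8), k), Function('z')(-8, Function('D')(1))) = Mul(Mul(Mul(-8, 8), 4), Add(3, -20)) = Mul(Mul(-64, 4), -17) = Mul(-256, -17) = 4352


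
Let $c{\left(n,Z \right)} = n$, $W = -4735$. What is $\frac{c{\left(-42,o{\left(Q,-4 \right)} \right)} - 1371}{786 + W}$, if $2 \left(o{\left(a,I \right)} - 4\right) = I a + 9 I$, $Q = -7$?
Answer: $\frac{1413}{3949} \approx 0.35781$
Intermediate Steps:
$o{\left(a,I \right)} = 4 + \frac{9 I}{2} + \frac{I a}{2}$ ($o{\left(a,I \right)} = 4 + \frac{I a + 9 I}{2} = 4 + \frac{9 I + I a}{2} = 4 + \left(\frac{9 I}{2} + \frac{I a}{2}\right) = 4 + \frac{9 I}{2} + \frac{I a}{2}$)
$\frac{c{\left(-42,o{\left(Q,-4 \right)} \right)} - 1371}{786 + W} = \frac{-42 - 1371}{786 - 4735} = - \frac{1413}{-3949} = \left(-1413\right) \left(- \frac{1}{3949}\right) = \frac{1413}{3949}$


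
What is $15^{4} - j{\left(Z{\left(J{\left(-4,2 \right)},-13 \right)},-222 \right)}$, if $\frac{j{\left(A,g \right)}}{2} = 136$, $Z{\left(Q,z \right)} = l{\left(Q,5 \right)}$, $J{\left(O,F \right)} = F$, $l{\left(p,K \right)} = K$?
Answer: $50353$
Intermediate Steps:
$Z{\left(Q,z \right)} = 5$
$j{\left(A,g \right)} = 272$ ($j{\left(A,g \right)} = 2 \cdot 136 = 272$)
$15^{4} - j{\left(Z{\left(J{\left(-4,2 \right)},-13 \right)},-222 \right)} = 15^{4} - 272 = 50625 - 272 = 50353$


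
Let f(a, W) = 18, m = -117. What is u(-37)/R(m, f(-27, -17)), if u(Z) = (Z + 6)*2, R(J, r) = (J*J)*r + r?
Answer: -31/123210 ≈ -0.00025160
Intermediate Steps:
R(J, r) = r + r*J² (R(J, r) = J²*r + r = r*J² + r = r + r*J²)
u(Z) = 12 + 2*Z (u(Z) = (6 + Z)*2 = 12 + 2*Z)
u(-37)/R(m, f(-27, -17)) = (12 + 2*(-37))/((18*(1 + (-117)²))) = (12 - 74)/((18*(1 + 13689))) = -62/(18*13690) = -62/246420 = -62*1/246420 = -31/123210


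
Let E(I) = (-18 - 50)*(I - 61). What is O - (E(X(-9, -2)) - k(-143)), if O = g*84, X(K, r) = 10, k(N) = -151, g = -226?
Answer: -22603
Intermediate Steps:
E(I) = 4148 - 68*I (E(I) = -68*(-61 + I) = 4148 - 68*I)
O = -18984 (O = -226*84 = -18984)
O - (E(X(-9, -2)) - k(-143)) = -18984 - ((4148 - 68*10) - 1*(-151)) = -18984 - ((4148 - 680) + 151) = -18984 - (3468 + 151) = -18984 - 1*3619 = -18984 - 3619 = -22603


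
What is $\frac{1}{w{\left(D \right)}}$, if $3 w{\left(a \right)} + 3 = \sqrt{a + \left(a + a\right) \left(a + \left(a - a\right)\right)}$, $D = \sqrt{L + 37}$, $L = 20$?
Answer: $- \frac{1}{1 - \frac{\sqrt[4]{57} \sqrt{1 + 2 \sqrt{57}}}{3}} \approx 0.37383$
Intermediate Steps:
$D = \sqrt{57}$ ($D = \sqrt{20 + 37} = \sqrt{57} \approx 7.5498$)
$w{\left(a \right)} = -1 + \frac{\sqrt{a + 2 a^{2}}}{3}$ ($w{\left(a \right)} = -1 + \frac{\sqrt{a + \left(a + a\right) \left(a + \left(a - a\right)\right)}}{3} = -1 + \frac{\sqrt{a + 2 a \left(a + 0\right)}}{3} = -1 + \frac{\sqrt{a + 2 a a}}{3} = -1 + \frac{\sqrt{a + 2 a^{2}}}{3}$)
$\frac{1}{w{\left(D \right)}} = \frac{1}{-1 + \frac{\sqrt{\sqrt{57} \left(1 + 2 \sqrt{57}\right)}}{3}} = \frac{1}{-1 + \frac{\sqrt[4]{57} \sqrt{1 + 2 \sqrt{57}}}{3}}$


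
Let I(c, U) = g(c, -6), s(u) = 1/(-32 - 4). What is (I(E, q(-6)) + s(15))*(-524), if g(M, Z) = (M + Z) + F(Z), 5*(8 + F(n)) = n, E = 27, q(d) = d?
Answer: -277589/45 ≈ -6168.6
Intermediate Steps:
F(n) = -8 + n/5
s(u) = -1/36 (s(u) = 1/(-36) = -1/36)
g(M, Z) = -8 + M + 6*Z/5 (g(M, Z) = (M + Z) + (-8 + Z/5) = -8 + M + 6*Z/5)
I(c, U) = -76/5 + c (I(c, U) = -8 + c + (6/5)*(-6) = -8 + c - 36/5 = -76/5 + c)
(I(E, q(-6)) + s(15))*(-524) = ((-76/5 + 27) - 1/36)*(-524) = (59/5 - 1/36)*(-524) = (2119/180)*(-524) = -277589/45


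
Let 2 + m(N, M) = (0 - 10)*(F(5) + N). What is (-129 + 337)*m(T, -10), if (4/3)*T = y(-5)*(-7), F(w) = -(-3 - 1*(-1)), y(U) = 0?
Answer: -4576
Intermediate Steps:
F(w) = 2 (F(w) = -(-3 + 1) = -1*(-2) = 2)
T = 0 (T = 3*(0*(-7))/4 = (3/4)*0 = 0)
m(N, M) = -22 - 10*N (m(N, M) = -2 + (0 - 10)*(2 + N) = -2 - 10*(2 + N) = -2 + (-20 - 10*N) = -22 - 10*N)
(-129 + 337)*m(T, -10) = (-129 + 337)*(-22 - 10*0) = 208*(-22 + 0) = 208*(-22) = -4576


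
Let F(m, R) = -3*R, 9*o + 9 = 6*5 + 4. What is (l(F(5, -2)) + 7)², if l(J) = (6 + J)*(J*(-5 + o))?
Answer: 23409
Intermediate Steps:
o = 25/9 (o = -1 + (6*5 + 4)/9 = -1 + (30 + 4)/9 = -1 + (⅑)*34 = -1 + 34/9 = 25/9 ≈ 2.7778)
l(J) = -20*J*(6 + J)/9 (l(J) = (6 + J)*(J*(-5 + 25/9)) = (6 + J)*(J*(-20/9)) = (6 + J)*(-20*J/9) = -20*J*(6 + J)/9)
(l(F(5, -2)) + 7)² = (-20*(-3*(-2))*(6 - 3*(-2))/9 + 7)² = (-20/9*6*(6 + 6) + 7)² = (-20/9*6*12 + 7)² = (-160 + 7)² = (-153)² = 23409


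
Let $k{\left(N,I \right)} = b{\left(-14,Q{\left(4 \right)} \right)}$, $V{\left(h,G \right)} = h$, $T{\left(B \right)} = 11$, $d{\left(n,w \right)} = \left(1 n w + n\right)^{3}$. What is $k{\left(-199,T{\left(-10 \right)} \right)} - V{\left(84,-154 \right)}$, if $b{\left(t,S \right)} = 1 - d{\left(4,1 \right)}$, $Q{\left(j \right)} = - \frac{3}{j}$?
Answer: $-595$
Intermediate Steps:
$d{\left(n,w \right)} = \left(n + n w\right)^{3}$ ($d{\left(n,w \right)} = \left(n w + n\right)^{3} = \left(n + n w\right)^{3}$)
$b{\left(t,S \right)} = -511$ ($b{\left(t,S \right)} = 1 - 4^{3} \left(1 + 1\right)^{3} = 1 - 64 \cdot 2^{3} = 1 - 64 \cdot 8 = 1 - 512 = -511$)
$k{\left(N,I \right)} = -511$
$k{\left(-199,T{\left(-10 \right)} \right)} - V{\left(84,-154 \right)} = -511 - 84 = -595$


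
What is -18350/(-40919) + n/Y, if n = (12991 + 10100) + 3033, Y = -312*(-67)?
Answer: 121046363/71280898 ≈ 1.6982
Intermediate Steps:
Y = 20904
n = 26124 (n = 23091 + 3033 = 26124)
-18350/(-40919) + n/Y = -18350/(-40919) + 26124/20904 = -18350*(-1/40919) + 26124*(1/20904) = 18350/40919 + 2177/1742 = 121046363/71280898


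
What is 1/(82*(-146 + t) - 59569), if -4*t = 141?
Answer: -2/148863 ≈ -1.3435e-5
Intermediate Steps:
t = -141/4 (t = -1/4*141 = -141/4 ≈ -35.250)
1/(82*(-146 + t) - 59569) = 1/(82*(-146 - 141/4) - 59569) = 1/(82*(-725/4) - 59569) = 1/(-29725/2 - 59569) = 1/(-148863/2) = -2/148863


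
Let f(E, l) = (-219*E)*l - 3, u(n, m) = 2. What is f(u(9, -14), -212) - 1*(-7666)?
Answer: 100519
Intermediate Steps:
f(E, l) = -3 - 219*E*l (f(E, l) = -219*E*l - 3 = -3 - 219*E*l)
f(u(9, -14), -212) - 1*(-7666) = (-3 - 219*2*(-212)) - 1*(-7666) = (-3 + 92856) + 7666 = 92853 + 7666 = 100519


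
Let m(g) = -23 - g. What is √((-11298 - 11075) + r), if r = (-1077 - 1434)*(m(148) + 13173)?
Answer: I*√32670395 ≈ 5715.8*I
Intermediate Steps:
r = -32648022 (r = (-1077 - 1434)*((-23 - 1*148) + 13173) = -2511*((-23 - 148) + 13173) = -2511*(-171 + 13173) = -2511*13002 = -32648022)
√((-11298 - 11075) + r) = √((-11298 - 11075) - 32648022) = √(-22373 - 32648022) = √(-32670395) = I*√32670395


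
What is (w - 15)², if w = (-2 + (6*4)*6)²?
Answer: 405982201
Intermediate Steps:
w = 20164 (w = (-2 + 24*6)² = (-2 + 144)² = 142² = 20164)
(w - 15)² = (20164 - 15)² = 20149² = 405982201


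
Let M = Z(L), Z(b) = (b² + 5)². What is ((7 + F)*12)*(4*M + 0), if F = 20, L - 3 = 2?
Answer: 1166400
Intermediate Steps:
L = 5 (L = 3 + 2 = 5)
Z(b) = (5 + b²)²
M = 900 (M = (5 + 5²)² = (5 + 25)² = 30² = 900)
((7 + F)*12)*(4*M + 0) = ((7 + 20)*12)*(4*900 + 0) = (27*12)*(3600 + 0) = 324*3600 = 1166400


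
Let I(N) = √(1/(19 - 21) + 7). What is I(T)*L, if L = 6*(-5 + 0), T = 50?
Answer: -15*√26 ≈ -76.485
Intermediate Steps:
I(N) = √26/2 (I(N) = √(1/(-2) + 7) = √(-½ + 7) = √(13/2) = √26/2)
L = -30 (L = 6*(-5) = -30)
I(T)*L = (√26/2)*(-30) = -15*√26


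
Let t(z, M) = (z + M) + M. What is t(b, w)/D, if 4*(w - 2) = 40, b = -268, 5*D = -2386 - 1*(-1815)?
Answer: 1220/571 ≈ 2.1366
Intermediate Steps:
D = -571/5 (D = (-2386 - 1*(-1815))/5 = (-2386 + 1815)/5 = (⅕)*(-571) = -571/5 ≈ -114.20)
w = 12 (w = 2 + (¼)*40 = 2 + 10 = 12)
t(z, M) = z + 2*M (t(z, M) = (M + z) + M = z + 2*M)
t(b, w)/D = (-268 + 2*12)/(-571/5) = (-268 + 24)*(-5/571) = -244*(-5/571) = 1220/571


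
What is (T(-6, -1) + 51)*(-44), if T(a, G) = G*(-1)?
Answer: -2288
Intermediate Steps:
T(a, G) = -G
(T(-6, -1) + 51)*(-44) = (-1*(-1) + 51)*(-44) = (1 + 51)*(-44) = 52*(-44) = -2288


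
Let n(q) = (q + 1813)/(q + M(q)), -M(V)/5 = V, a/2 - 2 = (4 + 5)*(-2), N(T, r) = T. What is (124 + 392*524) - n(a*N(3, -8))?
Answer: 78922571/384 ≈ 2.0553e+5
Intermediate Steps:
a = -32 (a = 4 + 2*((4 + 5)*(-2)) = 4 + 2*(9*(-2)) = 4 + 2*(-18) = 4 - 36 = -32)
M(V) = -5*V
n(q) = -(1813 + q)/(4*q) (n(q) = (q + 1813)/(q - 5*q) = (1813 + q)/((-4*q)) = (1813 + q)*(-1/(4*q)) = -(1813 + q)/(4*q))
(124 + 392*524) - n(a*N(3, -8)) = (124 + 392*524) - (-1813 - (-32)*3)/(4*((-32*3))) = (124 + 205408) - (-1813 - 1*(-96))/(4*(-96)) = 205532 - (-1)*(-1813 + 96)/(4*96) = 205532 - (-1)*(-1717)/(4*96) = 205532 - 1*1717/384 = 205532 - 1717/384 = 78922571/384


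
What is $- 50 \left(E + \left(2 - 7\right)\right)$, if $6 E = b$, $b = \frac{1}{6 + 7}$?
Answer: $\frac{9725}{39} \approx 249.36$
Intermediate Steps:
$b = \frac{1}{13} \approx 0.076923$
$E = \frac{1}{78}$ ($E = \frac{1}{6} \cdot \frac{1}{13} = \frac{1}{78} \approx 0.012821$)
$- 50 \left(E + \left(2 - 7\right)\right) = - 50 \left(\frac{1}{78} + \left(2 - 7\right)\right) = - 50 \left(\frac{1}{78} - 5\right) = \left(-50\right) \left(- \frac{389}{78}\right) = \frac{9725}{39}$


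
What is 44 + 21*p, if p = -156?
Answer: -3232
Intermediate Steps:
44 + 21*p = 44 + 21*(-156) = 44 - 3276 = -3232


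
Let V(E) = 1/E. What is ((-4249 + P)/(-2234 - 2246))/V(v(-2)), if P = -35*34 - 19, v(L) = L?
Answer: -2729/1120 ≈ -2.4366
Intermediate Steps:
P = -1209 (P = -1190 - 19 = -1209)
((-4249 + P)/(-2234 - 2246))/V(v(-2)) = ((-4249 - 1209)/(-2234 - 2246))/(1/(-2)) = (-5458/(-4480))/(-½) = -5458*(-1/4480)*(-2) = (2729/2240)*(-2) = -2729/1120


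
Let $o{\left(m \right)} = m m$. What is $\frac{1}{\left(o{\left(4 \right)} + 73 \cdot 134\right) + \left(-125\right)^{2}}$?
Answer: $\frac{1}{25423} \approx 3.9334 \cdot 10^{-5}$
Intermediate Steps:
$o{\left(m \right)} = m^{2}$
$\frac{1}{\left(o{\left(4 \right)} + 73 \cdot 134\right) + \left(-125\right)^{2}} = \frac{1}{\left(4^{2} + 73 \cdot 134\right) + \left(-125\right)^{2}} = \frac{1}{\left(16 + 9782\right) + 15625} = \frac{1}{9798 + 15625} = \frac{1}{25423}$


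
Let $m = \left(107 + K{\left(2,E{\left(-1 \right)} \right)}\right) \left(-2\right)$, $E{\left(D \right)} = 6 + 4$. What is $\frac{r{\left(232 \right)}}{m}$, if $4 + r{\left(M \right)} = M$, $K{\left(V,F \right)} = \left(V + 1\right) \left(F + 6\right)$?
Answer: $- \frac{114}{155} \approx -0.73548$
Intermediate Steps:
$E{\left(D \right)} = 10$
$K{\left(V,F \right)} = \left(1 + V\right) \left(6 + F\right)$
$r{\left(M \right)} = -4 + M$
$m = -310$ ($m = \left(107 + \left(6 + 10 + 6 \cdot 2 + 10 \cdot 2\right)\right) \left(-2\right) = \left(107 + \left(6 + 10 + 12 + 20\right)\right) \left(-2\right) = \left(107 + 48\right) \left(-2\right) = 155 \left(-2\right) = -310$)
$\frac{r{\left(232 \right)}}{m} = \frac{-4 + 232}{-310} = 228 \left(- \frac{1}{310}\right) = - \frac{114}{155}$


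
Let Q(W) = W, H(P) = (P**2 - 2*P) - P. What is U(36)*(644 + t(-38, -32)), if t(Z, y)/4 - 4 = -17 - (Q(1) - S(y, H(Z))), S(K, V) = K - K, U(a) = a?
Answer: 21168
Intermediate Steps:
H(P) = P**2 - 3*P
S(K, V) = 0
t(Z, y) = -56 (t(Z, y) = 16 + 4*(-17 - (1 - 1*0)) = 16 + 4*(-17 - (1 + 0)) = 16 + 4*(-17 - 1*1) = 16 + 4*(-17 - 1) = 16 + 4*(-18) = 16 - 72 = -56)
U(36)*(644 + t(-38, -32)) = 36*(644 - 56) = 36*588 = 21168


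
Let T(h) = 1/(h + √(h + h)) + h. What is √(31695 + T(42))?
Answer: √(2665910 + 126948*√21)/(2*√(21 + √21)) ≈ 178.15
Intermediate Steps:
T(h) = h + 1/(h + √2*√h) (T(h) = 1/(h + √(2*h)) + h = 1/(h + √2*√h) + h = h + 1/(h + √2*√h))
√(31695 + T(42)) = √(31695 + (1 + 42² + √2*42^(3/2))/(42 + √2*√42)) = √(31695 + (1 + 1764 + √2*(42*√42))/(42 + 2*√21)) = √(31695 + (1 + 1764 + 84*√21)/(42 + 2*√21)) = √(31695 + (1765 + 84*√21)/(42 + 2*√21))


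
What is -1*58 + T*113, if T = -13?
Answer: -1527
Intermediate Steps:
-1*58 + T*113 = -1*58 - 13*113 = -58 - 1469 = -1527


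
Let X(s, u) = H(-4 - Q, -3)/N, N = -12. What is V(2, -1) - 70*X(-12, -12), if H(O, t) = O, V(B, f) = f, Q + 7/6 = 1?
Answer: -841/36 ≈ -23.361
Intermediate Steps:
Q = -⅙ (Q = -7/6 + 1 = -⅙ ≈ -0.16667)
X(s, u) = 23/72 (X(s, u) = (-4 - 1*(-⅙))/(-12) = (-4 + ⅙)*(-1/12) = -23/6*(-1/12) = 23/72)
V(2, -1) - 70*X(-12, -12) = -1 - 70*23/72 = -1 - 805/36 = -841/36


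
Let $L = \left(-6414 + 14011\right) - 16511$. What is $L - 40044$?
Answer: $-48958$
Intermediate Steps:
$L = -8914$ ($L = 7597 - 16511 = -8914$)
$L - 40044 = -8914 - 40044 = -48958$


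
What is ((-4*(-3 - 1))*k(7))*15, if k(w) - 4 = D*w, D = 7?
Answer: 12720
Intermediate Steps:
k(w) = 4 + 7*w
((-4*(-3 - 1))*k(7))*15 = ((-4*(-3 - 1))*(4 + 7*7))*15 = ((-4*(-4))*(4 + 49))*15 = (16*53)*15 = 848*15 = 12720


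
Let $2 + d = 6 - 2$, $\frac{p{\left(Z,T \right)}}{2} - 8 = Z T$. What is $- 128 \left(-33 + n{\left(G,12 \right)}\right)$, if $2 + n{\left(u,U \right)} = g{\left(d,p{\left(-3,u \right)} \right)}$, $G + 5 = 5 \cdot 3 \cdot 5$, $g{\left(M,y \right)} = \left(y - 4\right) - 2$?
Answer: $56960$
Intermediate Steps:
$p{\left(Z,T \right)} = 16 + 2 T Z$ ($p{\left(Z,T \right)} = 16 + 2 Z T = 16 + 2 T Z$)
$d = 2$ ($d = -2 + \left(6 - 2\right) = -2 + 4 = 2$)
$g{\left(M,y \right)} = -6 + y$ ($g{\left(M,y \right)} = \left(-4 + y\right) - 2 = -6 + y$)
$G = 70$ ($G = -5 + 5 \cdot 3 \cdot 5 = -5 + 15 \cdot 5 = -5 + 75 = 70$)
$n{\left(u,U \right)} = 8 - 6 u$ ($n{\left(u,U \right)} = -2 + \left(-6 + \left(16 + 2 u \left(-3\right)\right)\right) = -2 - \left(-10 + 6 u\right) = 8 - 6 u$)
$- 128 \left(-33 + n{\left(G,12 \right)}\right) = - 128 \left(-33 + \left(8 - 420\right)\right) = - 128 \left(-33 - 412\right) = \left(-128\right) \left(-445\right) = 56960$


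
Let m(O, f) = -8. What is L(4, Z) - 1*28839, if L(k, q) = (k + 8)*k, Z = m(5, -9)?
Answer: -28791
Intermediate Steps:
Z = -8
L(k, q) = k*(8 + k) (L(k, q) = (8 + k)*k = k*(8 + k))
L(4, Z) - 1*28839 = 4*(8 + 4) - 1*28839 = 4*12 - 28839 = 48 - 28839 = -28791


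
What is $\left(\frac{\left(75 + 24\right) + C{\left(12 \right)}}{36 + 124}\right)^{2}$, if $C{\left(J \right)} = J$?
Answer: $\frac{12321}{25600} \approx 0.48129$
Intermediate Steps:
$\left(\frac{\left(75 + 24\right) + C{\left(12 \right)}}{36 + 124}\right)^{2} = \left(\frac{\left(75 + 24\right) + 12}{36 + 124}\right)^{2} = \left(\frac{99 + 12}{160}\right)^{2} = \left(111 \cdot \frac{1}{160}\right)^{2} = \left(\frac{111}{160}\right)^{2} = \frac{12321}{25600}$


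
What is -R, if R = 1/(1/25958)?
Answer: -25958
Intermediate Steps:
R = 25958 (R = 1/(1/25958) = 25958)
-R = -1*25958 = -25958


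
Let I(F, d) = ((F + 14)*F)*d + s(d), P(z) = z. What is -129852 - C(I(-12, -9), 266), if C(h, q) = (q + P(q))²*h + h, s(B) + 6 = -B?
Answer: -62112327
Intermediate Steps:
s(B) = -6 - B
I(F, d) = -6 - d + F*d*(14 + F) (I(F, d) = ((F + 14)*F)*d + (-6 - d) = ((14 + F)*F)*d + (-6 - d) = (F*(14 + F))*d + (-6 - d) = F*d*(14 + F) + (-6 - d) = -6 - d + F*d*(14 + F))
C(h, q) = h + 4*h*q² (C(h, q) = (q + q)²*h + h = (2*q)²*h + h = (4*q²)*h + h = 4*h*q² + h = h + 4*h*q²)
-129852 - C(I(-12, -9), 266) = -129852 - (-6 - 1*(-9) - 9*(-12)² + 14*(-12)*(-9))*(1 + 4*266²) = -129852 - (-6 + 9 - 9*144 + 1512)*(1 + 4*70756) = -129852 - (-6 + 9 - 1296 + 1512)*(1 + 283024) = -129852 - 219*283025 = -129852 - 1*61982475 = -129852 - 61982475 = -62112327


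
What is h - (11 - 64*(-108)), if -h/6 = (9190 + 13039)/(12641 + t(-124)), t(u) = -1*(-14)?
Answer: -87743939/12655 ≈ -6933.5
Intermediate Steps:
t(u) = 14
h = -133374/12655 (h = -6*(9190 + 13039)/(12641 + 14) = -133374/12655 ≈ -10.539)
h - (11 - 64*(-108)) = -133374/12655 - (11 - 64*(-108)) = -133374/12655 - (11 + 6912) = -133374/12655 - 1*6923 = -133374/12655 - 6923 = -87743939/12655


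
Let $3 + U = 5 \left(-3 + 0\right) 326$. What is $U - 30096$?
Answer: $-34989$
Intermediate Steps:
$U = -4893$ ($U = -3 + 5 \left(-3 + 0\right) 326 = -3 + 5 \left(-3\right) 326 = -3 - 4890 = -4893$)
$U - 30096 = -4893 - 30096 = -34989$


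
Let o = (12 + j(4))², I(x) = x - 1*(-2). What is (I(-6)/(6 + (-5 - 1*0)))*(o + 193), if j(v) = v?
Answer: -1796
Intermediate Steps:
I(x) = 2 + x (I(x) = x + 2 = 2 + x)
o = 256 (o = (12 + 4)² = 16² = 256)
(I(-6)/(6 + (-5 - 1*0)))*(o + 193) = ((2 - 6)/(6 + (-5 - 1*0)))*(256 + 193) = -4/(6 + (-5 + 0))*449 = -4/(6 - 5)*449 = -4/1*449 = -4*1*449 = -4*449 = -1796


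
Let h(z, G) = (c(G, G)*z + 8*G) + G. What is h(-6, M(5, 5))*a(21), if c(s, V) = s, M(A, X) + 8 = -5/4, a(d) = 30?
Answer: -1665/2 ≈ -832.50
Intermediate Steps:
M(A, X) = -37/4 (M(A, X) = -8 - 5/4 = -37/4)
h(z, G) = 9*G + G*z (h(z, G) = (G*z + 8*G) + G = (8*G + G*z) + G = 9*G + G*z)
h(-6, M(5, 5))*a(21) = -37*(9 - 6)/4*30 = -37/4*3*30 = -111/4*30 = -1665/2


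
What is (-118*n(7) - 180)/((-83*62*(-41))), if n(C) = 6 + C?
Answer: -857/105493 ≈ -0.0081238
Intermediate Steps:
(-118*n(7) - 180)/((-83*62*(-41))) = (-118*(6 + 7) - 180)/((-83*62*(-41))) = (-118*13 - 180)/((-5146*(-41))) = (-1534 - 180)/210986 = -1714*1/210986 = -857/105493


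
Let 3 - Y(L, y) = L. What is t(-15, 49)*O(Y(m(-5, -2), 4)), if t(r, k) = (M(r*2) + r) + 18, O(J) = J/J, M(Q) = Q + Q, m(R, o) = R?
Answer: -57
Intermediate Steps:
Y(L, y) = 3 - L
M(Q) = 2*Q
O(J) = 1
t(r, k) = 18 + 5*r (t(r, k) = (2*(r*2) + r) + 18 = (2*(2*r) + r) + 18 = (4*r + r) + 18 = 5*r + 18 = 18 + 5*r)
t(-15, 49)*O(Y(m(-5, -2), 4)) = (18 + 5*(-15))*1 = (18 - 75)*1 = -57*1 = -57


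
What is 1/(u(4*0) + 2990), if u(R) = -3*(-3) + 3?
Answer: 1/3002 ≈ 0.00033311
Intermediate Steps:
u(R) = 12 (u(R) = 9 + 3 = 12)
1/(u(4*0) + 2990) = 1/(12 + 2990) = 1/3002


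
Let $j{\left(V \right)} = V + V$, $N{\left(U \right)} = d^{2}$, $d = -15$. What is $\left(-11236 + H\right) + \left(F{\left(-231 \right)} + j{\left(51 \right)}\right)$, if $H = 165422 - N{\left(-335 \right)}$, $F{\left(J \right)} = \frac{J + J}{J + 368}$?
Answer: $\frac{21106169}{137} \approx 1.5406 \cdot 10^{5}$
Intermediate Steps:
$F{\left(J \right)} = \frac{2 J}{368 + J}$
$N{\left(U \right)} = 225$ ($N{\left(U \right)} = \left(-15\right)^{2} = 225$)
$j{\left(V \right)} = 2 V$
$H = 165197$ ($H = 165422 - 225 = 165197$)
$\left(-11236 + H\right) + \left(F{\left(-231 \right)} + j{\left(51 \right)}\right) = \left(-11236 + 165197\right) + \left(2 \left(-231\right) \frac{1}{368 - 231} + 2 \cdot 51\right) = 153961 + \left(2 \left(-231\right) \frac{1}{137} + 102\right) = 153961 + \left(- \frac{462}{137} + 102\right) = 153961 + \frac{13512}{137} = \frac{21106169}{137}$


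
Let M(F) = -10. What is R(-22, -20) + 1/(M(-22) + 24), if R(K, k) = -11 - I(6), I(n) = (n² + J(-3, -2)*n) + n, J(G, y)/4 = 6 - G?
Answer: -3765/14 ≈ -268.93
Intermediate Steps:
J(G, y) = 24 - 4*G (J(G, y) = 4*(6 - G) = 24 - 4*G)
I(n) = n² + 37*n (I(n) = (n² + (24 - 4*(-3))*n) + n = (n² + (24 + 12)*n) + n = (n² + 36*n) + n = n² + 37*n)
R(K, k) = -269 (R(K, k) = -11 - 6*(37 + 6) = -11 - 6*43 = -11 - 1*258 = -11 - 258 = -269)
R(-22, -20) + 1/(M(-22) + 24) = -269 + 1/(-10 + 24) = -269 + 1/14 = -3765/14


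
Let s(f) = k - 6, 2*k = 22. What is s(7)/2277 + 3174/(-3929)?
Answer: -7207553/8946333 ≈ -0.80564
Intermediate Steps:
k = 11 (k = (1/2)*22 = 11)
s(f) = 5 (s(f) = 11 - 6 = 5)
s(7)/2277 + 3174/(-3929) = 5/2277 + 3174/(-3929) = 5*(1/2277) + 3174*(-1/3929) = 5/2277 - 3174/3929 = -7207553/8946333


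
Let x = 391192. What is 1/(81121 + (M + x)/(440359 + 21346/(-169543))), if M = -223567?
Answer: 8295529399/672944798114654 ≈ 1.2327e-5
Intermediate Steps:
1/(81121 + (M + x)/(440359 + 21346/(-169543))) = 1/(81121 + (-223567 + 391192)/(440359 + 21346/(-169543))) = 1/(81121 + 167625/(440359 + 21346*(-1/169543))) = 1/(81121 + 167625/(440359 - 21346/169543)) = 1/(81121 + 167625/(74659764591/169543)) = 1/(81121 + 167625*(169543/74659764591)) = 1/(81121 + 3157738375/8295529399) = 1/(672944798114654/8295529399) = 8295529399/672944798114654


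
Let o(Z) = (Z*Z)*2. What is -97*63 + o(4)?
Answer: -6079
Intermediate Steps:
o(Z) = 2*Z² (o(Z) = Z²*2 = 2*Z²)
-97*63 + o(4) = -97*63 + 2*4² = -6111 + 2*16 = -6111 + 32 = -6079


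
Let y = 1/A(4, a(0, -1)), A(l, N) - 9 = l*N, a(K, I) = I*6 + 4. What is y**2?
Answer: 1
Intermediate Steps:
a(K, I) = 4 + 6*I (a(K, I) = 6*I + 4 = 4 + 6*I)
A(l, N) = 9 + N*l (A(l, N) = 9 + l*N = 9 + N*l)
y = 1 (y = 1/(9 + (4 + 6*(-1))*4) = 1/(9 + (4 - 6)*4) = 1/(9 - 2*4) = 1/(9 - 8) = 1/1 = 1)
y**2 = 1**2 = 1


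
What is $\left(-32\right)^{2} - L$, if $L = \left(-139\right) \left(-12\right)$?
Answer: $-644$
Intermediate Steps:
$L = 1668$
$\left(-32\right)^{2} - L = \left(-32\right)^{2} - 1668 = 1024 - 1668 = -644$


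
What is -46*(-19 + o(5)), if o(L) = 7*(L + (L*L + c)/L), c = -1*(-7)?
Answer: -13984/5 ≈ -2796.8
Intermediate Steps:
c = 7
o(L) = 7*L + 7*(7 + L²)/L (o(L) = 7*(L + (L*L + 7)/L) = 7*(L + (L² + 7)/L) = 7*(L + (7 + L²)/L) = 7*L + 7*(7 + L²)/L)
-46*(-19 + o(5)) = -46*(-19 + (14*5 + 49/5)) = -46*(-19 + (70 + 49*(⅕))) = -46*(-19 + (70 + 49/5)) = -46*(-19 + 399/5) = -46*304/5 = -13984/5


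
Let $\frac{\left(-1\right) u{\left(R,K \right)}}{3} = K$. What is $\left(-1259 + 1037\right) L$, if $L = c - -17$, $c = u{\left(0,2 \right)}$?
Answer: $-2442$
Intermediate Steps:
$u{\left(R,K \right)} = - 3 K$
$c = -6$ ($c = \left(-3\right) 2 = -6$)
$L = 11$ ($L = -6 - -17 = -6 + 17 = 11$)
$\left(-1259 + 1037\right) L = \left(-1259 + 1037\right) 11 = \left(-222\right) 11 = -2442$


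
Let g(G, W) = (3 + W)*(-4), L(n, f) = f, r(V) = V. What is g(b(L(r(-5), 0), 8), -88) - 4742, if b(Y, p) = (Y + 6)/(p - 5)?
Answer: -4402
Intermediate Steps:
b(Y, p) = (6 + Y)/(-5 + p)
g(G, W) = -12 - 4*W
g(b(L(r(-5), 0), 8), -88) - 4742 = (-12 - 4*(-88)) - 4742 = (-12 + 352) - 4742 = 340 - 4742 = -4402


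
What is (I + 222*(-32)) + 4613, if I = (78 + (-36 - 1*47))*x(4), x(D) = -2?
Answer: -2481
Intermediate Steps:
I = 10 (I = (78 + (-36 - 1*47))*(-2) = (78 + (-36 - 47))*(-2) = (78 - 83)*(-2) = -5*(-2) = 10)
(I + 222*(-32)) + 4613 = (10 + 222*(-32)) + 4613 = (10 - 7104) + 4613 = -7094 + 4613 = -2481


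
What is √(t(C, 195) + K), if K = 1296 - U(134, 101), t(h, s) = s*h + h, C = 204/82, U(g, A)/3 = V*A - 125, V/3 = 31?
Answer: 2*I*√10935069/41 ≈ 161.31*I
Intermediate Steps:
V = 93 (V = 3*31 = 93)
U(g, A) = -375 + 279*A (U(g, A) = 3*(93*A - 125) = 3*(-125 + 93*A) = -375 + 279*A)
C = 102/41 (C = 204*(1/82) = 102/41 ≈ 2.4878)
t(h, s) = h + h*s (t(h, s) = h*s + h = h + h*s)
K = -26508 (K = 1296 - (-375 + 279*101) = 1296 - (-375 + 28179) = 1296 - 1*27804 = 1296 - 27804 = -26508)
√(t(C, 195) + K) = √(102*(1 + 195)/41 - 26508) = √((102/41)*196 - 26508) = √(19992/41 - 26508) = √(-1066836/41) = 2*I*√10935069/41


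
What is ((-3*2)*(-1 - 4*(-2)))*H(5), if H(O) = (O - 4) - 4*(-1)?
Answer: -210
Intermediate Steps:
H(O) = O (H(O) = (-4 + O) + 4 = O)
((-3*2)*(-1 - 4*(-2)))*H(5) = ((-3*2)*(-1 - 4*(-2)))*5 = -6*(-1 + 8)*5 = -6*7*5 = -42*5 = -210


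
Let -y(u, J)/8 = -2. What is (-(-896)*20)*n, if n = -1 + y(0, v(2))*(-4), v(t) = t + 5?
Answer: -1164800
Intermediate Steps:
v(t) = 5 + t
y(u, J) = 16 (y(u, J) = -8*(-2) = 16)
n = -65 (n = -1 + 16*(-4) = -1 - 64 = -65)
(-(-896)*20)*n = -(-896)*20*(-65) = -128*(-140)*(-65) = 17920*(-65) = -1164800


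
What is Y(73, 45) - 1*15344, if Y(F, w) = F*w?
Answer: -12059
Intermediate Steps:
Y(73, 45) - 1*15344 = 73*45 - 1*15344 = 3285 - 15344 = -12059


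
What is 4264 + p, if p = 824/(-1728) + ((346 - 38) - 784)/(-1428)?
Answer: 920993/216 ≈ 4263.9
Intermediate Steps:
p = -31/216 (p = 824*(-1/1728) + (308 - 784)*(-1/1428) = -103/216 - 476*(-1/1428) = -103/216 + ⅓ = -31/216 ≈ -0.14352)
4264 + p = 4264 - 31/216 = 920993/216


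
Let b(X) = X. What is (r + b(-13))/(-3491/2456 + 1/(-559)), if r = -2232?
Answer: 616433896/390785 ≈ 1577.4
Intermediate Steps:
(r + b(-13))/(-3491/2456 + 1/(-559)) = (-2232 - 13)/(-3491/2456 + 1/(-559)) = -2245/(-3491*1/2456 - 1/559) = -2245/(-3491/2456 - 1/559) = -2245/(-1953925/1372904) = -2245*(-1372904/1953925) = 616433896/390785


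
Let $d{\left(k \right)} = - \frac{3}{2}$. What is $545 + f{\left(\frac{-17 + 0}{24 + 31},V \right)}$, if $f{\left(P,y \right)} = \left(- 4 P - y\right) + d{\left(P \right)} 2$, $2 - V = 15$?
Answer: $\frac{30593}{55} \approx 556.24$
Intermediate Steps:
$V = -13$ ($V = 2 - 15 = -13$)
$d{\left(k \right)} = - \frac{3}{2}$ ($d{\left(k \right)} = \left(-3\right) \frac{1}{2} = - \frac{3}{2}$)
$f{\left(P,y \right)} = -3 - y - 4 P$ ($f{\left(P,y \right)} = \left(- 4 P - y\right) - 3 = \left(- y - 4 P\right) - 3 = -3 - y - 4 P$)
$545 + f{\left(\frac{-17 + 0}{24 + 31},V \right)} = 545 - \left(-10 + \frac{4 \left(-17 + 0\right)}{24 + 31}\right) = 545 - \left(-10 + 4 \left(-17\right) \frac{1}{55}\right) = 545 - - \frac{618}{55} = 545 + \left(-3 + 13 + \frac{68}{55}\right) = 545 + \frac{618}{55} = \frac{30593}{55}$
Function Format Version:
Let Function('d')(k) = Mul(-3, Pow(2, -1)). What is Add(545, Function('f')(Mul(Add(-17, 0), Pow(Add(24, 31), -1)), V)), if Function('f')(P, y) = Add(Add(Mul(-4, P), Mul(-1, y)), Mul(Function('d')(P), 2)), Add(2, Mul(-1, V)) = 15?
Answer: Rational(30593, 55) ≈ 556.24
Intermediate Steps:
V = -13 (V = Add(2, Mul(-1, 15)) = Add(2, -15) = -13)
Function('d')(k) = Rational(-3, 2) (Function('d')(k) = Mul(-3, Rational(1, 2)) = Rational(-3, 2))
Function('f')(P, y) = Add(-3, Mul(-1, y), Mul(-4, P)) (Function('f')(P, y) = Add(Add(Mul(-4, P), Mul(-1, y)), Mul(Rational(-3, 2), 2)) = Add(Add(Mul(-1, y), Mul(-4, P)), -3) = Add(-3, Mul(-1, y), Mul(-4, P)))
Add(545, Function('f')(Mul(Add(-17, 0), Pow(Add(24, 31), -1)), V)) = Add(545, Add(-3, Mul(-1, -13), Mul(-4, Mul(Add(-17, 0), Pow(Add(24, 31), -1))))) = Add(545, Add(-3, 13, Mul(-4, Mul(-17, Pow(55, -1))))) = Add(545, Add(-3, 13, Mul(-4, Mul(-17, Rational(1, 55))))) = Add(545, Add(-3, 13, Mul(-4, Rational(-17, 55)))) = Add(545, Add(-3, 13, Rational(68, 55))) = Add(545, Rational(618, 55)) = Rational(30593, 55)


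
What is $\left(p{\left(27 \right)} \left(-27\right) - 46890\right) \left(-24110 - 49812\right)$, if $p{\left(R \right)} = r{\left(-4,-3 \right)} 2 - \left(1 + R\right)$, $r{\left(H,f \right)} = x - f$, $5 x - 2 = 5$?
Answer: $\frac{17139407076}{5} \approx 3.4279 \cdot 10^{9}$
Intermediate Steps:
$x = \frac{7}{5}$ ($x = \frac{2}{5} + \frac{1}{5} \cdot 5 = \frac{2}{5} + 1 = \frac{7}{5} \approx 1.4$)
$r{\left(H,f \right)} = \frac{7}{5} - f$
$p{\left(R \right)} = \frac{39}{5} - R$ ($p{\left(R \right)} = \left(\frac{7}{5} - -3\right) 2 - \left(1 + R\right) = \left(\frac{7}{5} + 3\right) 2 - \left(1 + R\right) = \frac{22}{5} \cdot 2 - \left(1 + R\right) = \frac{44}{5} - \left(1 + R\right) = \frac{39}{5} - R$)
$\left(p{\left(27 \right)} \left(-27\right) - 46890\right) \left(-24110 - 49812\right) = \left(\left(\frac{39}{5} - 27\right) \left(-27\right) - 46890\right) \left(-24110 - 49812\right) = \left(\left(\frac{39}{5} - 27\right) \left(-27\right) - 46890\right) \left(-73922\right) = \left(\left(- \frac{96}{5}\right) \left(-27\right) - 46890\right) \left(-73922\right) = \left(\frac{2592}{5} - 46890\right) \left(-73922\right) = \left(- \frac{231858}{5}\right) \left(-73922\right) = \frac{17139407076}{5}$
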